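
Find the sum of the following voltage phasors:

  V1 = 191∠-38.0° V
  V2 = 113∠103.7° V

Step 1 — Convert each phasor to rectangular form:
  V1 = 191·(cos(-38.0°) + j·sin(-38.0°)) = 150.5 - j117.6 V
  V2 = 113·(cos(103.7°) + j·sin(103.7°)) = -26.76 + j109.8 V
Step 2 — Sum components: V_total = 123.7 - j7.806 V.
Step 3 — Convert to polar: |V_total| = 124 V, ∠V_total = -3.6°.

V_total = 124∠-3.6° V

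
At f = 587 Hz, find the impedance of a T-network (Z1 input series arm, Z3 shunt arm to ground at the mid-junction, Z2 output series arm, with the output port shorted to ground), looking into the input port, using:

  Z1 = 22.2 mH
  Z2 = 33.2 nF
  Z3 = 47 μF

Step 1 — Angular frequency: ω = 2π·f = 2π·587 = 3688 rad/s.
Step 2 — Component impedances:
  Z1: Z = jωL = j·3688·0.0222 = 0 + j81.88 Ω
  Z2: Z = 1/(jωC) = -j/(ω·C) = 0 - j8167 Ω
  Z3: Z = 1/(jωC) = -j/(ω·C) = 0 - j5.769 Ω
Step 3 — With the output port shorted to ground, the output series arm Z2 runs from the junction to ground; the shunt arm Z3 also runs from the junction to ground. They appear in parallel: Z3 || Z2 = 0 - j5.765 Ω.
Step 4 — Series with input arm Z1: Z_in = Z1 + (Z3 || Z2) = 0 + j76.11 Ω = 76.11∠90.0° Ω.

Z = 0 + j76.11 Ω = 76.11∠90.0° Ω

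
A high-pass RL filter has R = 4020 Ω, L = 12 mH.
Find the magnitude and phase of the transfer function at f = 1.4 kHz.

Step 1 — Angular frequency: ω = 2π·1400 = 8796 rad/s.
Step 2 — Transfer function: H(jω) = jωL/(R + jωL).
Step 3 — Numerator jωL = j·105.6; denominator R + jωL = 4020 + j105.6.
Step 4 — H = 0.000689 + j0.02624.
Step 5 — Magnitude: |H| = 0.02625 (-31.6 dB); phase: φ = 88.5°.

|H| = 0.02625 (-31.6 dB), φ = 88.5°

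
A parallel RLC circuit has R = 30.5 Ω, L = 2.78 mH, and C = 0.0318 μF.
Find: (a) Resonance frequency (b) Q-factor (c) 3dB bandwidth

Step 1 — Resonance: ω₀ = 1/√(LC) = 1/√(0.00278·3.18e-08) = 1.064e+05 rad/s.
Step 2 — f₀ = ω₀/(2π) = 1.693e+04 Hz.
Step 3 — Parallel Q: Q = R/(ω₀L) = 30.5/(1.064e+05·0.00278) = 0.1032.
Step 4 — Bandwidth: Δω = ω₀/Q = 1.031e+06 rad/s; BW = Δω/(2π) = 1.641e+05 Hz.

(a) f₀ = 1.693e+04 Hz  (b) Q = 0.1032  (c) BW = 1.641e+05 Hz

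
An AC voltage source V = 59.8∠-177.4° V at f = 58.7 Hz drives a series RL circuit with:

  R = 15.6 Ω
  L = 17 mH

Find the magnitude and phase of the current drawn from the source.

Step 1 — Angular frequency: ω = 2π·f = 2π·58.7 = 368.8 rad/s.
Step 2 — Component impedances:
  R: Z = R = 15.6 Ω
  L: Z = jωL = j·368.8·0.017 = 0 + j6.27 Ω
Step 3 — Series combination: Z_total = R + L = 15.6 + j6.27 Ω = 16.81∠21.9° Ω.
Step 4 — Source phasor: V = 59.8∠-177.4° V = -59.74 - j2.713 V.
Step 5 — Ohm's law: I = V / Z_total = (-59.74 - j2.713) / (15.6 + j6.27) = -3.357 + j1.175 A.
Step 6 — Convert to polar: |I| = 3.557 A, ∠I = 160.7°.

I = 3.557∠160.7° A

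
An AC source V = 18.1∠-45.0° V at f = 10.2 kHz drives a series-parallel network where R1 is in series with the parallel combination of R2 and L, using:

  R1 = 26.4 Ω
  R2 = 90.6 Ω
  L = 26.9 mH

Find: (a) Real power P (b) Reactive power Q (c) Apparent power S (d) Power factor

Step 1 — Angular frequency: ω = 2π·f = 2π·1.02e+04 = 6.409e+04 rad/s.
Step 2 — Component impedances:
  R1: Z = R = 26.4 Ω
  R2: Z = R = 90.6 Ω
  L: Z = jωL = j·6.409e+04·0.0269 = 0 + j1724 Ω
Step 3 — Parallel branch: R2 || L = 1/(1/R2 + 1/L) = 90.35 + j4.748 Ω.
Step 4 — Series with R1: Z_total = R1 + (R2 || L) = 116.8 + j4.748 Ω = 116.8∠2.3° Ω.
Step 5 — Source phasor: V = 18.1∠-45.0° V = 12.8 - j12.8 V.
Step 6 — Current: I = V / Z = 0.105 - j0.1139 A = 0.1549∠-47.3° A.
Step 7 — Complex power: S = V·I* = 2.801 + j0.1139 VA.
Step 8 — Real power: P = Re(S) = 2.801 W.
Step 9 — Reactive power: Q = Im(S) = 0.1139 VAR.
Step 10 — Apparent power: |S| = 2.804 VA.
Step 11 — Power factor: PF = P/|S| = 0.9992 (lagging).

(a) P = 2.801 W  (b) Q = 0.1139 VAR  (c) S = 2.804 VA  (d) PF = 0.9992 (lagging)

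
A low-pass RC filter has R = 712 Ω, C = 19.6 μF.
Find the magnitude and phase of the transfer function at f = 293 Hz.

Step 1 — Angular frequency: ω = 2π·293 = 1841 rad/s.
Step 2 — Transfer function: H(jω) = 1/(1 + jωRC).
Step 3 — Denominator: 1 + jωRC = 1 + j·1841·712·1.96e-05 = 1 + j25.69.
Step 4 — H = 0.001513 - j0.03887.
Step 5 — Magnitude: |H| = 0.03889 (-28.2 dB); phase: φ = -87.8°.

|H| = 0.03889 (-28.2 dB), φ = -87.8°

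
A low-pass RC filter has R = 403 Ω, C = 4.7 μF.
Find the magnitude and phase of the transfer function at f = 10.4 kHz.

Step 1 — Angular frequency: ω = 2π·1.04e+04 = 6.535e+04 rad/s.
Step 2 — Transfer function: H(jω) = 1/(1 + jωRC).
Step 3 — Denominator: 1 + jωRC = 1 + j·6.535e+04·403·4.7e-06 = 1 + j123.8.
Step 4 — H = 6.527e-05 - j0.008079.
Step 5 — Magnitude: |H| = 0.008079 (-41.9 dB); phase: φ = -89.5°.

|H| = 0.008079 (-41.9 dB), φ = -89.5°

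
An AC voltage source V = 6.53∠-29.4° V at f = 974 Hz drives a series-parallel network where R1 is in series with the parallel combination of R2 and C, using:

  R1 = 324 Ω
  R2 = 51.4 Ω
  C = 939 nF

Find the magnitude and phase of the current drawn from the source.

Step 1 — Angular frequency: ω = 2π·f = 2π·974 = 6120 rad/s.
Step 2 — Component impedances:
  R1: Z = R = 324 Ω
  R2: Z = R = 51.4 Ω
  C: Z = 1/(jωC) = -j/(ω·C) = 0 - j174 Ω
Step 3 — Parallel branch: R2 || C = 1/(1/R2 + 1/C) = 47.28 - j13.96 Ω.
Step 4 — Series with R1: Z_total = R1 + (R2 || C) = 371.3 - j13.96 Ω = 371.5∠-2.2° Ω.
Step 5 — Source phasor: V = 6.53∠-29.4° V = 5.689 - j3.206 V.
Step 6 — Ohm's law: I = V / Z_total = (5.689 - j3.206) / (371.3 - j13.96) = 0.01563 - j0.008046 A.
Step 7 — Convert to polar: |I| = 0.01758 A, ∠I = -27.2°.

I = 0.01758∠-27.2° A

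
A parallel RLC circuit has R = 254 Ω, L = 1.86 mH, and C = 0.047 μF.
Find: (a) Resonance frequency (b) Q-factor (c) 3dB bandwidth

Step 1 — Resonance: ω₀ = 1/√(LC) = 1/√(0.00186·4.7e-08) = 1.07e+05 rad/s.
Step 2 — f₀ = ω₀/(2π) = 1.702e+04 Hz.
Step 3 — Parallel Q: Q = R/(ω₀L) = 254/(1.07e+05·0.00186) = 1.277.
Step 4 — Bandwidth: Δω = ω₀/Q = 8.377e+04 rad/s; BW = Δω/(2π) = 1.333e+04 Hz.

(a) f₀ = 1.702e+04 Hz  (b) Q = 1.277  (c) BW = 1.333e+04 Hz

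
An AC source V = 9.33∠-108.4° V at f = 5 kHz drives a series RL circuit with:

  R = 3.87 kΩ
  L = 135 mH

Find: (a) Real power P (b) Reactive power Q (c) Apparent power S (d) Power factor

Step 1 — Angular frequency: ω = 2π·f = 2π·5000 = 3.142e+04 rad/s.
Step 2 — Component impedances:
  R: Z = R = 3870 Ω
  L: Z = jωL = j·3.142e+04·0.135 = 0 + j4241 Ω
Step 3 — Series combination: Z_total = R + L = 3870 + j4241 Ω = 5741∠47.6° Ω.
Step 4 — Source phasor: V = 9.33∠-108.4° V = -2.945 - j8.853 V.
Step 5 — Current: I = V / Z = -0.001485 - j0.0006604 A = 0.001625∠-156.0° A.
Step 6 — Complex power: S = V·I* = 0.01022 + j0.0112 VA.
Step 7 — Real power: P = Re(S) = 0.01022 W.
Step 8 — Reactive power: Q = Im(S) = 0.0112 VAR.
Step 9 — Apparent power: |S| = 0.01516 VA.
Step 10 — Power factor: PF = P/|S| = 0.674 (lagging).

(a) P = 0.01022 W  (b) Q = 0.0112 VAR  (c) S = 0.01516 VA  (d) PF = 0.674 (lagging)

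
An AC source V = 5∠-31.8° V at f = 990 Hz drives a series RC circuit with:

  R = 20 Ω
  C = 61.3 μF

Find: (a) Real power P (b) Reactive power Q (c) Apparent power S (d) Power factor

Step 1 — Angular frequency: ω = 2π·f = 2π·990 = 6220 rad/s.
Step 2 — Component impedances:
  R: Z = R = 20 Ω
  C: Z = 1/(jωC) = -j/(ω·C) = 0 - j2.623 Ω
Step 3 — Series combination: Z_total = R + C = 20 - j2.623 Ω = 20.17∠-7.5° Ω.
Step 4 — Source phasor: V = 5∠-31.8° V = 4.249 - j2.635 V.
Step 5 — Current: I = V / Z = 0.2259 - j0.1021 A = 0.2479∠-24.3° A.
Step 6 — Complex power: S = V·I* = 1.229 - j0.1611 VA.
Step 7 — Real power: P = Re(S) = 1.229 W.
Step 8 — Reactive power: Q = Im(S) = -0.1611 VAR.
Step 9 — Apparent power: |S| = 1.239 VA.
Step 10 — Power factor: PF = P/|S| = 0.9915 (leading).

(a) P = 1.229 W  (b) Q = -0.1611 VAR  (c) S = 1.239 VA  (d) PF = 0.9915 (leading)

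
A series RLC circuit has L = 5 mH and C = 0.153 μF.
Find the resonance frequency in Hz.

Step 1 — Resonance condition Im(Z)=0 gives ω₀ = 1/√(LC).
Step 2 — ω₀ = 1/√(0.005·1.53e-07) = 3.616e+04 rad/s.
Step 3 — f₀ = ω₀/(2π) = 5754 Hz.

f₀ = 5754 Hz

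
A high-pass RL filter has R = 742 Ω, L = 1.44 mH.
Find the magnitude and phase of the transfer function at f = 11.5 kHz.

Step 1 — Angular frequency: ω = 2π·1.15e+04 = 7.226e+04 rad/s.
Step 2 — Transfer function: H(jω) = jωL/(R + jωL).
Step 3 — Numerator jωL = j·104; denominator R + jωL = 742 + j104.
Step 4 — H = 0.01928 + j0.1375.
Step 5 — Magnitude: |H| = 0.1389 (-17.1 dB); phase: φ = 82.0°.

|H| = 0.1389 (-17.1 dB), φ = 82.0°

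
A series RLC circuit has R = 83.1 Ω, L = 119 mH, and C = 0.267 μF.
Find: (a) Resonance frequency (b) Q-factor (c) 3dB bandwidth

Step 1 — Resonance: ω₀ = 1/√(LC) = 1/√(0.119·2.67e-07) = 5610 rad/s.
Step 2 — f₀ = ω₀/(2π) = 892.9 Hz.
Step 3 — Series Q: Q = ω₀L/R = 5610·0.119/83.1 = 8.034.
Step 4 — Bandwidth: Δω = ω₀/Q = 698.3 rad/s; BW = Δω/(2π) = 111.1 Hz.

(a) f₀ = 892.9 Hz  (b) Q = 8.034  (c) BW = 111.1 Hz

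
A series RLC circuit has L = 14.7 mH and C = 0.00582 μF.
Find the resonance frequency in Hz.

Step 1 — Resonance condition Im(Z)=0 gives ω₀ = 1/√(LC).
Step 2 — ω₀ = 1/√(0.0147·5.82e-09) = 1.081e+05 rad/s.
Step 3 — f₀ = ω₀/(2π) = 1.721e+04 Hz.

f₀ = 1.721e+04 Hz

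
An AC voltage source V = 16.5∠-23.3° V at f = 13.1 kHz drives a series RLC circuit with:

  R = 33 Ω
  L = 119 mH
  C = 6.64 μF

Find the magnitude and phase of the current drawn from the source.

Step 1 — Angular frequency: ω = 2π·f = 2π·1.31e+04 = 8.231e+04 rad/s.
Step 2 — Component impedances:
  R: Z = R = 33 Ω
  L: Z = jωL = j·8.231e+04·0.119 = 0 + j9795 Ω
  C: Z = 1/(jωC) = -j/(ω·C) = 0 - j1.83 Ω
Step 3 — Series combination: Z_total = R + L + C = 33 + j9793 Ω = 9793∠89.8° Ω.
Step 4 — Source phasor: V = 16.5∠-23.3° V = 15.15 - j6.527 V.
Step 5 — Ohm's law: I = V / Z_total = (15.15 - j6.527) / (33 + j9793) = -0.0006612 - j0.00155 A.
Step 6 — Convert to polar: |I| = 0.001685 A, ∠I = -113.1°.

I = 0.001685∠-113.1° A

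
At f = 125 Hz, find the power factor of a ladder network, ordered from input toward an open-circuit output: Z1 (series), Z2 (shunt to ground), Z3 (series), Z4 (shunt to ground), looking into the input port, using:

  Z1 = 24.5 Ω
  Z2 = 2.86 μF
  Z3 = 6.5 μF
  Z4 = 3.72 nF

Step 1 — Angular frequency: ω = 2π·f = 2π·125 = 785.4 rad/s.
Step 2 — Component impedances:
  Z1: Z = R = 24.5 Ω
  Z2: Z = 1/(jωC) = -j/(ω·C) = 0 - j445.2 Ω
  Z3: Z = 1/(jωC) = -j/(ω·C) = 0 - j195.9 Ω
  Z4: Z = 1/(jωC) = -j/(ω·C) = 0 - j3.423e+05 Ω
Step 3 — Ladder network (open output): work backward from the far end, alternating series and parallel combinations. Z_in = 24.5 - j444.6 Ω = 445.3∠-86.8° Ω.
Step 4 — Power factor: PF = cos(φ) = Re(Z)/|Z| = 24.5/445.3 = 0.05502.
Step 5 — Type: Im(Z) = -444.6 ⇒ leading (phase φ = -86.8°).

PF = 0.05502 (leading, φ = -86.8°)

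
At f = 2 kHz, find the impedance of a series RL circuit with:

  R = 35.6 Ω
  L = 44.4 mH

Step 1 — Angular frequency: ω = 2π·f = 2π·2000 = 1.257e+04 rad/s.
Step 2 — Component impedances:
  R: Z = R = 35.6 Ω
  L: Z = jωL = j·1.257e+04·0.0444 = 0 + j557.9 Ω
Step 3 — Series combination: Z_total = R + L = 35.6 + j557.9 Ω = 559.1∠86.3° Ω.

Z = 35.6 + j557.9 Ω = 559.1∠86.3° Ω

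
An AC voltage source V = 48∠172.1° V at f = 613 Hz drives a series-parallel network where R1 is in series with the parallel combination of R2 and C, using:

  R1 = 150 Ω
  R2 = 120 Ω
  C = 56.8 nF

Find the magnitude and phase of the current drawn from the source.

Step 1 — Angular frequency: ω = 2π·f = 2π·613 = 3852 rad/s.
Step 2 — Component impedances:
  R1: Z = R = 150 Ω
  R2: Z = R = 120 Ω
  C: Z = 1/(jωC) = -j/(ω·C) = 0 - j4571 Ω
Step 3 — Parallel branch: R2 || C = 1/(1/R2 + 1/C) = 119.9 - j3.148 Ω.
Step 4 — Series with R1: Z_total = R1 + (R2 || C) = 269.9 - j3.148 Ω = 269.9∠-0.7° Ω.
Step 5 — Source phasor: V = 48∠172.1° V = -47.54 + j6.597 V.
Step 6 — Ohm's law: I = V / Z_total = (-47.54 + j6.597) / (269.9 - j3.148) = -0.1764 + j0.02238 A.
Step 7 — Convert to polar: |I| = 0.1778 A, ∠I = 172.8°.

I = 0.1778∠172.8° A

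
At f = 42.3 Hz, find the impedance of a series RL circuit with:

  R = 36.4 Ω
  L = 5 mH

Step 1 — Angular frequency: ω = 2π·f = 2π·42.3 = 265.8 rad/s.
Step 2 — Component impedances:
  R: Z = R = 36.4 Ω
  L: Z = jωL = j·265.8·0.005 = 0 + j1.329 Ω
Step 3 — Series combination: Z_total = R + L = 36.4 + j1.329 Ω = 36.42∠2.1° Ω.

Z = 36.4 + j1.329 Ω = 36.42∠2.1° Ω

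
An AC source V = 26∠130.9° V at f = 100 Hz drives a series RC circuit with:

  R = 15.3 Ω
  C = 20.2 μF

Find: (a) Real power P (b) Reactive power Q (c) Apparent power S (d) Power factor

Step 1 — Angular frequency: ω = 2π·f = 2π·100 = 628.3 rad/s.
Step 2 — Component impedances:
  R: Z = R = 15.3 Ω
  C: Z = 1/(jωC) = -j/(ω·C) = 0 - j78.79 Ω
Step 3 — Series combination: Z_total = R + C = 15.3 - j78.79 Ω = 80.26∠-79.0° Ω.
Step 4 — Source phasor: V = 26∠130.9° V = -17.02 + j19.65 V.
Step 5 — Current: I = V / Z = -0.2808 - j0.1615 A = 0.3239∠-150.1° A.
Step 6 — Complex power: S = V·I* = 1.606 - j8.268 VA.
Step 7 — Real power: P = Re(S) = 1.606 W.
Step 8 — Reactive power: Q = Im(S) = -8.268 VAR.
Step 9 — Apparent power: |S| = 8.422 VA.
Step 10 — Power factor: PF = P/|S| = 0.1906 (leading).

(a) P = 1.606 W  (b) Q = -8.268 VAR  (c) S = 8.422 VA  (d) PF = 0.1906 (leading)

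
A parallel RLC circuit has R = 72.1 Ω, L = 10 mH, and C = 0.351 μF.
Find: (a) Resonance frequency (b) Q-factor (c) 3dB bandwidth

Step 1 — Resonance: ω₀ = 1/√(LC) = 1/√(0.01·3.51e-07) = 1.688e+04 rad/s.
Step 2 — f₀ = ω₀/(2π) = 2686 Hz.
Step 3 — Parallel Q: Q = R/(ω₀L) = 72.1/(1.688e+04·0.01) = 0.4272.
Step 4 — Bandwidth: Δω = ω₀/Q = 3.951e+04 rad/s; BW = Δω/(2π) = 6289 Hz.

(a) f₀ = 2686 Hz  (b) Q = 0.4272  (c) BW = 6289 Hz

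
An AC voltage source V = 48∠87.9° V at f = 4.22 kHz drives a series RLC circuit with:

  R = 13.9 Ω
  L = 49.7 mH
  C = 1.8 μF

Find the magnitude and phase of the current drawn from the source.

Step 1 — Angular frequency: ω = 2π·f = 2π·4220 = 2.652e+04 rad/s.
Step 2 — Component impedances:
  R: Z = R = 13.9 Ω
  L: Z = jωL = j·2.652e+04·0.0497 = 0 + j1318 Ω
  C: Z = 1/(jωC) = -j/(ω·C) = 0 - j20.95 Ω
Step 3 — Series combination: Z_total = R + L + C = 13.9 + j1297 Ω = 1297∠89.4° Ω.
Step 4 — Source phasor: V = 48∠87.9° V = 1.759 + j47.97 V.
Step 5 — Ohm's law: I = V / Z_total = (1.759 + j47.97) / (13.9 + j1297) = 0.037 - j0.0009597 A.
Step 6 — Convert to polar: |I| = 0.03701 A, ∠I = -1.5°.

I = 0.03701∠-1.5° A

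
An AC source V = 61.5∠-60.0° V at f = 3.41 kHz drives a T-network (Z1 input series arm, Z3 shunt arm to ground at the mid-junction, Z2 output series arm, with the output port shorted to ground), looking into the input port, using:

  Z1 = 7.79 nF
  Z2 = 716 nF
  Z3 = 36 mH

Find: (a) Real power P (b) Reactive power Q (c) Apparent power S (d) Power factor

Step 1 — Angular frequency: ω = 2π·f = 2π·3410 = 2.143e+04 rad/s.
Step 2 — Component impedances:
  Z1: Z = 1/(jωC) = -j/(ω·C) = 0 - j5991 Ω
  Z2: Z = 1/(jωC) = -j/(ω·C) = 0 - j65.19 Ω
  Z3: Z = jωL = j·2.143e+04·0.036 = 0 + j771.3 Ω
Step 3 — With the output port shorted to ground, the output series arm Z2 runs from the junction to ground; the shunt arm Z3 also runs from the junction to ground. They appear in parallel: Z3 || Z2 = 0 - j71.2 Ω.
Step 4 — Series with input arm Z1: Z_in = Z1 + (Z3 || Z2) = 0 - j6063 Ω = 6063∠-90.0° Ω.
Step 5 — Source phasor: V = 61.5∠-60.0° V = 30.75 - j53.26 V.
Step 6 — Current: I = V / Z = 0.008785 + j0.005072 A = 0.01014∠30.0° A.
Step 7 — Complex power: S = V·I* = 0 - j0.6239 VA.
Step 8 — Real power: P = Re(S) = 0 W.
Step 9 — Reactive power: Q = Im(S) = -0.6239 VAR.
Step 10 — Apparent power: |S| = 0.6239 VA.
Step 11 — Power factor: PF = P/|S| = 0 (leading).

(a) P = 0 W  (b) Q = -0.6239 VAR  (c) S = 0.6239 VA  (d) PF = 0 (leading)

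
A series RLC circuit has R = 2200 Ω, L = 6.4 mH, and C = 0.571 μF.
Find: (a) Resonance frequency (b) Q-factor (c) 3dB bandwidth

Step 1 — Resonance: ω₀ = 1/√(LC) = 1/√(0.0064·5.71e-07) = 1.654e+04 rad/s.
Step 2 — f₀ = ω₀/(2π) = 2633 Hz.
Step 3 — Series Q: Q = ω₀L/R = 1.654e+04·0.0064/2200 = 0.04812.
Step 4 — Bandwidth: Δω = ω₀/Q = 3.437e+05 rad/s; BW = Δω/(2π) = 5.471e+04 Hz.

(a) f₀ = 2633 Hz  (b) Q = 0.04812  (c) BW = 5.471e+04 Hz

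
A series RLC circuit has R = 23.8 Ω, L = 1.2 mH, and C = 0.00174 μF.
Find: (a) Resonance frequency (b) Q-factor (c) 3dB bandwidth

Step 1 — Resonance: ω₀ = 1/√(LC) = 1/√(0.0012·1.74e-09) = 6.92e+05 rad/s.
Step 2 — f₀ = ω₀/(2π) = 1.101e+05 Hz.
Step 3 — Series Q: Q = ω₀L/R = 6.92e+05·0.0012/23.8 = 34.89.
Step 4 — Bandwidth: Δω = ω₀/Q = 1.983e+04 rad/s; BW = Δω/(2π) = 3157 Hz.

(a) f₀ = 1.101e+05 Hz  (b) Q = 34.89  (c) BW = 3157 Hz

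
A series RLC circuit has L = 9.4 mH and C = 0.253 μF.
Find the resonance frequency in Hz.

Step 1 — Resonance condition Im(Z)=0 gives ω₀ = 1/√(LC).
Step 2 — ω₀ = 1/√(0.0094·2.53e-07) = 2.051e+04 rad/s.
Step 3 — f₀ = ω₀/(2π) = 3264 Hz.

f₀ = 3264 Hz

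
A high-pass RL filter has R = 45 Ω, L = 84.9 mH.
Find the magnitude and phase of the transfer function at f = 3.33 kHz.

Step 1 — Angular frequency: ω = 2π·3330 = 2.092e+04 rad/s.
Step 2 — Transfer function: H(jω) = jωL/(R + jωL).
Step 3 — Numerator jωL = j·1776; denominator R + jωL = 45 + j1776.
Step 4 — H = 0.9994 + j0.02532.
Step 5 — Magnitude: |H| = 0.9997 (-0.0 dB); phase: φ = 1.5°.

|H| = 0.9997 (-0.0 dB), φ = 1.5°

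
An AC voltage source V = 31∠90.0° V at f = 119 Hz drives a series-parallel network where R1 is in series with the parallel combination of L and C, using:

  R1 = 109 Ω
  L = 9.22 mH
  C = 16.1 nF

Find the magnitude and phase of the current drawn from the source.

Step 1 — Angular frequency: ω = 2π·f = 2π·119 = 747.7 rad/s.
Step 2 — Component impedances:
  R1: Z = R = 109 Ω
  L: Z = jωL = j·747.7·0.00922 = 0 + j6.894 Ω
  C: Z = 1/(jωC) = -j/(ω·C) = 0 - j8.307e+04 Ω
Step 3 — Parallel branch: L || C = 1/(1/L + 1/C) = 0 + j6.894 Ω.
Step 4 — Series with R1: Z_total = R1 + (L || C) = 109 + j6.894 Ω = 109.2∠3.6° Ω.
Step 5 — Source phasor: V = 31∠90.0° V = 0 + j31 V.
Step 6 — Ohm's law: I = V / Z_total = (0 + j31) / (109 + j6.894) = 0.01792 + j0.2833 A.
Step 7 — Convert to polar: |I| = 0.2838 A, ∠I = 86.4°.

I = 0.2838∠86.4° A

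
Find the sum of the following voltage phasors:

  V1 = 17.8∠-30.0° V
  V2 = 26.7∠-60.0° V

Step 1 — Convert each phasor to rectangular form:
  V1 = 17.8·(cos(-30.0°) + j·sin(-30.0°)) = 15.42 - j8.9 V
  V2 = 26.7·(cos(-60.0°) + j·sin(-60.0°)) = 13.35 - j23.12 V
Step 2 — Sum components: V_total = 28.77 - j32.02 V.
Step 3 — Convert to polar: |V_total| = 43.05 V, ∠V_total = -48.1°.

V_total = 43.05∠-48.1° V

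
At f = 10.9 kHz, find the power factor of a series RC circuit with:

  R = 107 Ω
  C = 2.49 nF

Step 1 — Angular frequency: ω = 2π·f = 2π·1.09e+04 = 6.849e+04 rad/s.
Step 2 — Component impedances:
  R: Z = R = 107 Ω
  C: Z = 1/(jωC) = -j/(ω·C) = 0 - j5864 Ω
Step 3 — Series combination: Z_total = R + C = 107 - j5864 Ω = 5865∠-89.0° Ω.
Step 4 — Power factor: PF = cos(φ) = Re(Z)/|Z| = 107/5865 = 0.01824.
Step 5 — Type: Im(Z) = -5864 ⇒ leading (phase φ = -89.0°).

PF = 0.01824 (leading, φ = -89.0°)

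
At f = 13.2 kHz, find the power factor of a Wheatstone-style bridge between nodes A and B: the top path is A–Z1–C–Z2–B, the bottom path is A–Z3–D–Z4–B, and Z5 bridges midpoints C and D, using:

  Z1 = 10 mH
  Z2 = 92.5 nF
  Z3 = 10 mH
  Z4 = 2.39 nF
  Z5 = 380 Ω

Step 1 — Angular frequency: ω = 2π·f = 2π·1.32e+04 = 8.294e+04 rad/s.
Step 2 — Component impedances:
  Z1: Z = jωL = j·8.294e+04·0.01 = 0 + j829.4 Ω
  Z2: Z = 1/(jωC) = -j/(ω·C) = 0 - j130.3 Ω
  Z3: Z = jωL = j·8.294e+04·0.01 = 0 + j829.4 Ω
  Z4: Z = 1/(jωC) = -j/(ω·C) = 0 - j5045 Ω
  Z5: Z = R = 380 Ω
Step 3 — Bridge requires nodal analysis (the Z5 bridge couples midpoints C and D, so the two paths cannot be reduced to a simple series/parallel combination). Setting node B to ground and injecting 1 A at node A, the 3-node admittance system at A, C, D solves to V_A = Z_AB = 83.64 + j300.6 Ω = 312.1∠74.5° Ω.
Step 4 — Power factor: PF = cos(φ) = Re(Z)/|Z| = 83.64/312.1 = 0.268.
Step 5 — Type: Im(Z) = 300.6 ⇒ lagging (phase φ = 74.5°).

PF = 0.268 (lagging, φ = 74.5°)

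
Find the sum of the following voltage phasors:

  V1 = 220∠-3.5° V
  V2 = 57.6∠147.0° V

Step 1 — Convert each phasor to rectangular form:
  V1 = 220·(cos(-3.5°) + j·sin(-3.5°)) = 219.6 - j13.43 V
  V2 = 57.6·(cos(147.0°) + j·sin(147.0°)) = -48.31 + j31.37 V
Step 2 — Sum components: V_total = 171.3 + j17.94 V.
Step 3 — Convert to polar: |V_total| = 172.2 V, ∠V_total = 6.0°.

V_total = 172.2∠6.0° V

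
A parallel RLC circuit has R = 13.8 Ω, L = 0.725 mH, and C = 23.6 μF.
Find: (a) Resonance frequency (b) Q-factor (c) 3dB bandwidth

Step 1 — Resonance: ω₀ = 1/√(LC) = 1/√(0.000725·2.36e-05) = 7645 rad/s.
Step 2 — f₀ = ω₀/(2π) = 1217 Hz.
Step 3 — Parallel Q: Q = R/(ω₀L) = 13.8/(7645·0.000725) = 2.49.
Step 4 — Bandwidth: Δω = ω₀/Q = 3070 rad/s; BW = Δω/(2π) = 488.7 Hz.

(a) f₀ = 1217 Hz  (b) Q = 2.49  (c) BW = 488.7 Hz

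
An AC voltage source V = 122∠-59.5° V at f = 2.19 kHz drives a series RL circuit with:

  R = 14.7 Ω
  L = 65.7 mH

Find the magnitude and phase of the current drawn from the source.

Step 1 — Angular frequency: ω = 2π·f = 2π·2190 = 1.376e+04 rad/s.
Step 2 — Component impedances:
  R: Z = R = 14.7 Ω
  L: Z = jωL = j·1.376e+04·0.0657 = 0 + j904 Ω
Step 3 — Series combination: Z_total = R + L = 14.7 + j904 Ω = 904.2∠89.1° Ω.
Step 4 — Source phasor: V = 122∠-59.5° V = 61.92 - j105.1 V.
Step 5 — Ohm's law: I = V / Z_total = (61.92 - j105.1) / (14.7 + j904) = -0.1151 - j0.07036 A.
Step 6 — Convert to polar: |I| = 0.1349 A, ∠I = -148.6°.

I = 0.1349∠-148.6° A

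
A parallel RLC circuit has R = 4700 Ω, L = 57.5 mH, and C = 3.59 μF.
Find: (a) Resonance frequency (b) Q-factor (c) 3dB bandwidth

Step 1 — Resonance: ω₀ = 1/√(LC) = 1/√(0.0575·3.59e-06) = 2201 rad/s.
Step 2 — f₀ = ω₀/(2π) = 350.3 Hz.
Step 3 — Parallel Q: Q = R/(ω₀L) = 4700/(2201·0.0575) = 37.14.
Step 4 — Bandwidth: Δω = ω₀/Q = 59.27 rad/s; BW = Δω/(2π) = 9.433 Hz.

(a) f₀ = 350.3 Hz  (b) Q = 37.14  (c) BW = 9.433 Hz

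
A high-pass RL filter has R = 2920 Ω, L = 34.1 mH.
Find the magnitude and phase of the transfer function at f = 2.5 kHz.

Step 1 — Angular frequency: ω = 2π·2500 = 1.571e+04 rad/s.
Step 2 — Transfer function: H(jω) = jωL/(R + jωL).
Step 3 — Numerator jωL = j·535.6; denominator R + jωL = 2920 + j535.6.
Step 4 — H = 0.03255 + j0.1775.
Step 5 — Magnitude: |H| = 0.1804 (-14.9 dB); phase: φ = 79.6°.

|H| = 0.1804 (-14.9 dB), φ = 79.6°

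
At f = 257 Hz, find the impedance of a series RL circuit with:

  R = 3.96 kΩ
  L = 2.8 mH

Step 1 — Angular frequency: ω = 2π·f = 2π·257 = 1615 rad/s.
Step 2 — Component impedances:
  R: Z = R = 3960 Ω
  L: Z = jωL = j·1615·0.0028 = 0 + j4.521 Ω
Step 3 — Series combination: Z_total = R + L = 3960 + j4.521 Ω = 3960∠0.1° Ω.

Z = 3960 + j4.521 Ω = 3960∠0.1° Ω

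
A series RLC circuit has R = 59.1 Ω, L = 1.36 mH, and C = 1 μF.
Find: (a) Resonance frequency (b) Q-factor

Step 1 — Resonance condition Im(Z)=0 gives ω₀ = 1/√(LC).
Step 2 — ω₀ = 1/√(0.00136·1e-06) = 2.712e+04 rad/s.
Step 3 — f₀ = ω₀/(2π) = 4316 Hz.
Step 4 — Series Q: Q = ω₀L/R = 2.712e+04·0.00136/59.1 = 0.624.

(a) f₀ = 4316 Hz  (b) Q = 0.624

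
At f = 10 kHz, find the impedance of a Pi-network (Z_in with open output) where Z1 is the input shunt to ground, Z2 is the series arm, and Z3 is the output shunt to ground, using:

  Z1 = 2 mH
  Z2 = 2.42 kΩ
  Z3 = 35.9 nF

Step 1 — Angular frequency: ω = 2π·f = 2π·1e+04 = 6.283e+04 rad/s.
Step 2 — Component impedances:
  Z1: Z = jωL = j·6.283e+04·0.002 = 0 + j125.7 Ω
  Z2: Z = R = 2420 Ω
  Z3: Z = 1/(jωC) = -j/(ω·C) = 0 - j443.3 Ω
Step 3 — With open output, the series arm Z2 and the output shunt Z3 appear in series to ground: Z2 + Z3 = 2420 - j443.3 Ω.
Step 4 — Parallel with input shunt Z1: Z_in = Z1 || (Z2 + Z3) = 6.415 + j126.5 Ω = 126.7∠87.1° Ω.

Z = 6.415 + j126.5 Ω = 126.7∠87.1° Ω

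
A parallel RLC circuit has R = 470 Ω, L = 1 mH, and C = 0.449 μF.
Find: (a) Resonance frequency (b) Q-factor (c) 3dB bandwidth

Step 1 — Resonance: ω₀ = 1/√(LC) = 1/√(0.001·4.49e-07) = 4.719e+04 rad/s.
Step 2 — f₀ = ω₀/(2π) = 7511 Hz.
Step 3 — Parallel Q: Q = R/(ω₀L) = 470/(4.719e+04·0.001) = 9.959.
Step 4 — Bandwidth: Δω = ω₀/Q = 4739 rad/s; BW = Δω/(2π) = 754.2 Hz.

(a) f₀ = 7511 Hz  (b) Q = 9.959  (c) BW = 754.2 Hz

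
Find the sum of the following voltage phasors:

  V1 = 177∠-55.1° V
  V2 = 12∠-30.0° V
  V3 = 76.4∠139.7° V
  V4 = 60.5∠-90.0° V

Step 1 — Convert each phasor to rectangular form:
  V1 = 177·(cos(-55.1°) + j·sin(-55.1°)) = 101.3 - j145.2 V
  V2 = 12·(cos(-30.0°) + j·sin(-30.0°)) = 10.39 - j6 V
  V3 = 76.4·(cos(139.7°) + j·sin(139.7°)) = -58.27 + j49.41 V
  V4 = 60.5·(cos(-90.0°) + j·sin(-90.0°)) = 0 - j60.5 V
Step 2 — Sum components: V_total = 53.39 - j162.3 V.
Step 3 — Convert to polar: |V_total| = 170.8 V, ∠V_total = -71.8°.

V_total = 170.8∠-71.8° V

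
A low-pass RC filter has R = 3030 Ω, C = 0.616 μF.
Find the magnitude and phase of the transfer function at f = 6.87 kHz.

Step 1 — Angular frequency: ω = 2π·6870 = 4.317e+04 rad/s.
Step 2 — Transfer function: H(jω) = 1/(1 + jωRC).
Step 3 — Denominator: 1 + jωRC = 1 + j·4.317e+04·3030·6.16e-07 = 1 + j80.57.
Step 4 — H = 0.000154 - j0.01241.
Step 5 — Magnitude: |H| = 0.01241 (-38.1 dB); phase: φ = -89.3°.

|H| = 0.01241 (-38.1 dB), φ = -89.3°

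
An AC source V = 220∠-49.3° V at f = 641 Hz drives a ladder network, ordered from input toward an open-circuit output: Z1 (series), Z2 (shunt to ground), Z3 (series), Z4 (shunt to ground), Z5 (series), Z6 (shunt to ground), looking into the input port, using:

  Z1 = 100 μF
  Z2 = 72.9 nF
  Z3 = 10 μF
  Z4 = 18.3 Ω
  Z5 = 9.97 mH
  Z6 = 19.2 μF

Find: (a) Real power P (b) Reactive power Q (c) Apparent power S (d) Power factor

Step 1 — Angular frequency: ω = 2π·f = 2π·641 = 4028 rad/s.
Step 2 — Component impedances:
  Z1: Z = 1/(jωC) = -j/(ω·C) = 0 - j2.483 Ω
  Z2: Z = 1/(jωC) = -j/(ω·C) = 0 - j3406 Ω
  Z3: Z = 1/(jωC) = -j/(ω·C) = 0 - j24.83 Ω
  Z4: Z = R = 18.3 Ω
  Z5: Z = jωL = j·4028·0.00997 = 0 + j40.15 Ω
  Z6: Z = 1/(jωC) = -j/(ω·C) = 0 - j12.93 Ω
Step 3 — Ladder network (open output): work backward from the far end, alternating series and parallel combinations. Z_in = 12.48 - j18.81 Ω = 22.57∠-56.4° Ω.
Step 4 — Source phasor: V = 220∠-49.3° V = 143.5 - j166.8 V.
Step 5 — Current: I = V / Z = 9.671 + j1.209 A = 9.746∠7.1° A.
Step 6 — Complex power: S = V·I* = 1186 - j1786 VA.
Step 7 — Real power: P = Re(S) = 1186 W.
Step 8 — Reactive power: Q = Im(S) = -1786 VAR.
Step 9 — Apparent power: |S| = 2144 VA.
Step 10 — Power factor: PF = P/|S| = 0.553 (leading).

(a) P = 1186 W  (b) Q = -1786 VAR  (c) S = 2144 VA  (d) PF = 0.553 (leading)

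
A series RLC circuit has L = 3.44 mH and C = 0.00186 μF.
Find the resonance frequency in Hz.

Step 1 — Resonance condition Im(Z)=0 gives ω₀ = 1/√(LC).
Step 2 — ω₀ = 1/√(0.00344·1.86e-09) = 3.953e+05 rad/s.
Step 3 — f₀ = ω₀/(2π) = 6.292e+04 Hz.

f₀ = 6.292e+04 Hz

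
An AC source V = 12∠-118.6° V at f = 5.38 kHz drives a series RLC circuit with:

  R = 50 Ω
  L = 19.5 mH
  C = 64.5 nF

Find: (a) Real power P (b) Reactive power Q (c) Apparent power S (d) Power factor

Step 1 — Angular frequency: ω = 2π·f = 2π·5380 = 3.38e+04 rad/s.
Step 2 — Component impedances:
  R: Z = R = 50 Ω
  L: Z = jωL = j·3.38e+04·0.0195 = 0 + j659.2 Ω
  C: Z = 1/(jωC) = -j/(ω·C) = 0 - j458.6 Ω
Step 3 — Series combination: Z_total = R + L + C = 50 + j200.5 Ω = 206.7∠76.0° Ω.
Step 4 — Source phasor: V = 12∠-118.6° V = -5.744 - j10.54 V.
Step 5 — Current: I = V / Z = -0.05619 + j0.01464 A = 0.05807∠165.4° A.
Step 6 — Complex power: S = V·I* = 0.1686 + j0.6761 VA.
Step 7 — Real power: P = Re(S) = 0.1686 W.
Step 8 — Reactive power: Q = Im(S) = 0.6761 VAR.
Step 9 — Apparent power: |S| = 0.6968 VA.
Step 10 — Power factor: PF = P/|S| = 0.2419 (lagging).

(a) P = 0.1686 W  (b) Q = 0.6761 VAR  (c) S = 0.6968 VA  (d) PF = 0.2419 (lagging)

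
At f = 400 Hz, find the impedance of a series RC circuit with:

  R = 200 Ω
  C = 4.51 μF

Step 1 — Angular frequency: ω = 2π·f = 2π·400 = 2513 rad/s.
Step 2 — Component impedances:
  R: Z = R = 200 Ω
  C: Z = 1/(jωC) = -j/(ω·C) = 0 - j88.22 Ω
Step 3 — Series combination: Z_total = R + C = 200 - j88.22 Ω = 218.6∠-23.8° Ω.

Z = 200 - j88.22 Ω = 218.6∠-23.8° Ω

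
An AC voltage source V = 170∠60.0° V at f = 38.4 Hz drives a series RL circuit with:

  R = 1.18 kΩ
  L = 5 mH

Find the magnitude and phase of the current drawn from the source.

Step 1 — Angular frequency: ω = 2π·f = 2π·38.4 = 241.3 rad/s.
Step 2 — Component impedances:
  R: Z = R = 1180 Ω
  L: Z = jωL = j·241.3·0.005 = 0 + j1.206 Ω
Step 3 — Series combination: Z_total = R + L = 1180 + j1.206 Ω = 1180∠0.1° Ω.
Step 4 — Source phasor: V = 170∠60.0° V = 85 + j147.2 V.
Step 5 — Ohm's law: I = V / Z_total = (85 + j147.2) / (1180 + j1.206) = 0.07216 + j0.1247 A.
Step 6 — Convert to polar: |I| = 0.1441 A, ∠I = 59.9°.

I = 0.1441∠59.9° A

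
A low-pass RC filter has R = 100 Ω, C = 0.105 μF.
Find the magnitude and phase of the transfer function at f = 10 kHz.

Step 1 — Angular frequency: ω = 2π·1e+04 = 6.283e+04 rad/s.
Step 2 — Transfer function: H(jω) = 1/(1 + jωRC).
Step 3 — Denominator: 1 + jωRC = 1 + j·6.283e+04·100·1.05e-07 = 1 + j0.6597.
Step 4 — H = 0.6967 - j0.4597.
Step 5 — Magnitude: |H| = 0.8347 (-1.6 dB); phase: φ = -33.4°.

|H| = 0.8347 (-1.6 dB), φ = -33.4°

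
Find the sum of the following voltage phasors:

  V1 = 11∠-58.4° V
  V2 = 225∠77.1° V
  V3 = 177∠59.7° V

Step 1 — Convert each phasor to rectangular form:
  V1 = 11·(cos(-58.4°) + j·sin(-58.4°)) = 5.764 - j9.369 V
  V2 = 225·(cos(77.1°) + j·sin(77.1°)) = 50.23 + j219.3 V
  V3 = 177·(cos(59.7°) + j·sin(59.7°)) = 89.3 + j152.8 V
Step 2 — Sum components: V_total = 145.3 + j362.8 V.
Step 3 — Convert to polar: |V_total| = 390.8 V, ∠V_total = 68.2°.

V_total = 390.8∠68.2° V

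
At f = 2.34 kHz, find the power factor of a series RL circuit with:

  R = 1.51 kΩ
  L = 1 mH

Step 1 — Angular frequency: ω = 2π·f = 2π·2340 = 1.47e+04 rad/s.
Step 2 — Component impedances:
  R: Z = R = 1510 Ω
  L: Z = jωL = j·1.47e+04·0.001 = 0 + j14.7 Ω
Step 3 — Series combination: Z_total = R + L = 1510 + j14.7 Ω = 1510∠0.6° Ω.
Step 4 — Power factor: PF = cos(φ) = Re(Z)/|Z| = 1510/1510 = 1.
Step 5 — Type: Im(Z) = 14.7 ⇒ lagging (phase φ = 0.6°).

PF = 1 (lagging, φ = 0.6°)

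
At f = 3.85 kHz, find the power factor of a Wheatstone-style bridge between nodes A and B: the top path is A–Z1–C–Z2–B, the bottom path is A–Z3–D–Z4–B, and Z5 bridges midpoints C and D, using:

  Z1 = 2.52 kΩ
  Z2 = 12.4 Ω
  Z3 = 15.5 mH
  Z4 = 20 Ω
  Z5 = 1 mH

Step 1 — Angular frequency: ω = 2π·f = 2π·3850 = 2.419e+04 rad/s.
Step 2 — Component impedances:
  Z1: Z = R = 2520 Ω
  Z2: Z = R = 12.4 Ω
  Z3: Z = jωL = j·2.419e+04·0.0155 = 0 + j374.9 Ω
  Z4: Z = R = 20 Ω
  Z5: Z = jωL = j·2.419e+04·0.001 = 0 + j24.19 Ω
Step 3 — Bridge requires nodal analysis (the Z5 bridge couples midpoints C and D, so the two paths cannot be reduced to a simple series/parallel combination). Setting node B to ground and injecting 1 A at node A, the 3-node admittance system at A, C, D solves to V_A = Z_AB = 68.78 + j369.9 Ω = 376.3∠79.5° Ω.
Step 4 — Power factor: PF = cos(φ) = Re(Z)/|Z| = 68.78/376.3 = 0.1828.
Step 5 — Type: Im(Z) = 369.9 ⇒ lagging (phase φ = 79.5°).

PF = 0.1828 (lagging, φ = 79.5°)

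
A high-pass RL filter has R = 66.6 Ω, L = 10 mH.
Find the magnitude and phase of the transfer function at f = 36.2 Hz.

Step 1 — Angular frequency: ω = 2π·36.2 = 227.5 rad/s.
Step 2 — Transfer function: H(jω) = jωL/(R + jωL).
Step 3 — Numerator jωL = j·2.275; denominator R + jωL = 66.6 + j2.275.
Step 4 — H = 0.001165 + j0.03411.
Step 5 — Magnitude: |H| = 0.03413 (-29.3 dB); phase: φ = 88.0°.

|H| = 0.03413 (-29.3 dB), φ = 88.0°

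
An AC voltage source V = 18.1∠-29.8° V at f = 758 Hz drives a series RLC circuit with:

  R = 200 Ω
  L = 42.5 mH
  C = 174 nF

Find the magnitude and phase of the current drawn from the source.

Step 1 — Angular frequency: ω = 2π·f = 2π·758 = 4763 rad/s.
Step 2 — Component impedances:
  R: Z = R = 200 Ω
  L: Z = jωL = j·4763·0.0425 = 0 + j202.4 Ω
  C: Z = 1/(jωC) = -j/(ω·C) = 0 - j1207 Ω
Step 3 — Series combination: Z_total = R + L + C = 200 - j1004 Ω = 1024∠-78.7° Ω.
Step 4 — Source phasor: V = 18.1∠-29.8° V = 15.71 - j8.995 V.
Step 5 — Ohm's law: I = V / Z_total = (15.71 - j8.995) / (200 - j1004) = 0.01161 + j0.01333 A.
Step 6 — Convert to polar: |I| = 0.01768 A, ∠I = 48.9°.

I = 0.01768∠48.9° A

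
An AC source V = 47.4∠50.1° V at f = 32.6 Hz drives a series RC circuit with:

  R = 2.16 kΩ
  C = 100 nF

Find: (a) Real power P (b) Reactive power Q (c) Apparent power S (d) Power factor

Step 1 — Angular frequency: ω = 2π·f = 2π·32.6 = 204.8 rad/s.
Step 2 — Component impedances:
  R: Z = R = 2160 Ω
  C: Z = 1/(jωC) = -j/(ω·C) = 0 - j4.882e+04 Ω
Step 3 — Series combination: Z_total = R + C = 2160 - j4.882e+04 Ω = 4.887e+04∠-87.5° Ω.
Step 4 — Source phasor: V = 47.4∠50.1° V = 30.4 + j36.36 V.
Step 5 — Current: I = V / Z = -0.0007159 + j0.0006545 A = 0.00097∠137.6° A.
Step 6 — Complex power: S = V·I* = 0.002032 - j0.04593 VA.
Step 7 — Real power: P = Re(S) = 0.002032 W.
Step 8 — Reactive power: Q = Im(S) = -0.04593 VAR.
Step 9 — Apparent power: |S| = 0.04598 VA.
Step 10 — Power factor: PF = P/|S| = 0.0442 (leading).

(a) P = 0.002032 W  (b) Q = -0.04593 VAR  (c) S = 0.04598 VA  (d) PF = 0.0442 (leading)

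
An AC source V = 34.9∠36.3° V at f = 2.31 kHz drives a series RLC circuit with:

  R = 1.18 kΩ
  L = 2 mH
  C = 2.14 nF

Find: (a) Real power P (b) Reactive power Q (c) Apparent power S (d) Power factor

Step 1 — Angular frequency: ω = 2π·f = 2π·2310 = 1.451e+04 rad/s.
Step 2 — Component impedances:
  R: Z = R = 1180 Ω
  L: Z = jωL = j·1.451e+04·0.002 = 0 + j29.03 Ω
  C: Z = 1/(jωC) = -j/(ω·C) = 0 - j3.22e+04 Ω
Step 3 — Series combination: Z_total = R + L + C = 1180 - j3.217e+04 Ω = 3.219e+04∠-87.9° Ω.
Step 4 — Source phasor: V = 34.9∠36.3° V = 28.13 + j20.66 V.
Step 5 — Current: I = V / Z = -0.0006094 + j0.0008968 A = 0.001084∠124.2° A.
Step 6 — Complex power: S = V·I* = 0.001387 - j0.03782 VA.
Step 7 — Real power: P = Re(S) = 0.001387 W.
Step 8 — Reactive power: Q = Im(S) = -0.03782 VAR.
Step 9 — Apparent power: |S| = 0.03784 VA.
Step 10 — Power factor: PF = P/|S| = 0.03666 (leading).

(a) P = 0.001387 W  (b) Q = -0.03782 VAR  (c) S = 0.03784 VA  (d) PF = 0.03666 (leading)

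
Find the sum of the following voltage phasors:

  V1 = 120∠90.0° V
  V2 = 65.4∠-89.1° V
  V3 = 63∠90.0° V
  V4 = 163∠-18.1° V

Step 1 — Convert each phasor to rectangular form:
  V1 = 120·(cos(90.0°) + j·sin(90.0°)) = 0 + j120 V
  V2 = 65.4·(cos(-89.1°) + j·sin(-89.1°)) = 1.027 - j65.39 V
  V3 = 63·(cos(90.0°) + j·sin(90.0°)) = 0 + j63 V
  V4 = 163·(cos(-18.1°) + j·sin(-18.1°)) = 154.9 - j50.64 V
Step 2 — Sum components: V_total = 156 + j66.97 V.
Step 3 — Convert to polar: |V_total| = 169.7 V, ∠V_total = 23.2°.

V_total = 169.7∠23.2° V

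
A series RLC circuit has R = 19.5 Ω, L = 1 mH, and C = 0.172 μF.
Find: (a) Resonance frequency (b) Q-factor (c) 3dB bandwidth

Step 1 — Resonance: ω₀ = 1/√(LC) = 1/√(0.001·1.72e-07) = 7.625e+04 rad/s.
Step 2 — f₀ = ω₀/(2π) = 1.214e+04 Hz.
Step 3 — Series Q: Q = ω₀L/R = 7.625e+04·0.001/19.5 = 3.91.
Step 4 — Bandwidth: Δω = ω₀/Q = 1.95e+04 rad/s; BW = Δω/(2π) = 3104 Hz.

(a) f₀ = 1.214e+04 Hz  (b) Q = 3.91  (c) BW = 3104 Hz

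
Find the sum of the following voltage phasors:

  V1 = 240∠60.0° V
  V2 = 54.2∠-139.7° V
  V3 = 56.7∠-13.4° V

Step 1 — Convert each phasor to rectangular form:
  V1 = 240·(cos(60.0°) + j·sin(60.0°)) = 120 + j207.8 V
  V2 = 54.2·(cos(-139.7°) + j·sin(-139.7°)) = -41.34 - j35.06 V
  V3 = 56.7·(cos(-13.4°) + j·sin(-13.4°)) = 55.16 - j13.14 V
Step 2 — Sum components: V_total = 133.8 + j159.6 V.
Step 3 — Convert to polar: |V_total| = 208.3 V, ∠V_total = 50.0°.

V_total = 208.3∠50.0° V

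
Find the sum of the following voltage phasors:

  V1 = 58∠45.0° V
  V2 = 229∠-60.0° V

Step 1 — Convert each phasor to rectangular form:
  V1 = 58·(cos(45.0°) + j·sin(45.0°)) = 41.01 + j41.01 V
  V2 = 229·(cos(-60.0°) + j·sin(-60.0°)) = 114.5 - j198.3 V
Step 2 — Sum components: V_total = 155.5 - j157.3 V.
Step 3 — Convert to polar: |V_total| = 221.2 V, ∠V_total = -45.3°.

V_total = 221.2∠-45.3° V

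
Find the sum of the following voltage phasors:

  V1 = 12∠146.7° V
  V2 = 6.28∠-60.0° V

Step 1 — Convert each phasor to rectangular form:
  V1 = 12·(cos(146.7°) + j·sin(146.7°)) = -10.03 + j6.588 V
  V2 = 6.28·(cos(-60.0°) + j·sin(-60.0°)) = 3.14 - j5.439 V
Step 2 — Sum components: V_total = -6.89 + j1.15 V.
Step 3 — Convert to polar: |V_total| = 6.985 V, ∠V_total = 170.5°.

V_total = 6.985∠170.5° V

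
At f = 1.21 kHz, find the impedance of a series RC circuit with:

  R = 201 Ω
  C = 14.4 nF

Step 1 — Angular frequency: ω = 2π·f = 2π·1210 = 7603 rad/s.
Step 2 — Component impedances:
  R: Z = R = 201 Ω
  C: Z = 1/(jωC) = -j/(ω·C) = 0 - j9134 Ω
Step 3 — Series combination: Z_total = R + C = 201 - j9134 Ω = 9136∠-88.7° Ω.

Z = 201 - j9134 Ω = 9136∠-88.7° Ω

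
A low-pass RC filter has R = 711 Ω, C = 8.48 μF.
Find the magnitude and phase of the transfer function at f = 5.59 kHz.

Step 1 — Angular frequency: ω = 2π·5590 = 3.512e+04 rad/s.
Step 2 — Transfer function: H(jω) = 1/(1 + jωRC).
Step 3 — Denominator: 1 + jωRC = 1 + j·3.512e+04·711·8.48e-06 = 1 + j211.8.
Step 4 — H = 2.23e-05 - j0.004722.
Step 5 — Magnitude: |H| = 0.004722 (-46.5 dB); phase: φ = -89.7°.

|H| = 0.004722 (-46.5 dB), φ = -89.7°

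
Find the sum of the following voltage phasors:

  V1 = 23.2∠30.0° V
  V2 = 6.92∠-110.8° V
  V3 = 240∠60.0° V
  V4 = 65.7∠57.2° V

Step 1 — Convert each phasor to rectangular form:
  V1 = 23.2·(cos(30.0°) + j·sin(30.0°)) = 20.09 + j11.6 V
  V2 = 6.92·(cos(-110.8°) + j·sin(-110.8°)) = -2.457 - j6.469 V
  V3 = 240·(cos(60.0°) + j·sin(60.0°)) = 120 + j207.8 V
  V4 = 65.7·(cos(57.2°) + j·sin(57.2°)) = 35.59 + j55.23 V
Step 2 — Sum components: V_total = 173.2 + j268.2 V.
Step 3 — Convert to polar: |V_total| = 319.3 V, ∠V_total = 57.1°.

V_total = 319.3∠57.1° V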